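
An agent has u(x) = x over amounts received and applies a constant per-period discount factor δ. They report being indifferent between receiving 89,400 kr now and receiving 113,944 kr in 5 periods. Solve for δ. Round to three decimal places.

Equating discounted utilities: u(89400) = δ^5·u(113944) ⇒ δ^5 = u(89400)/u(113944).
With u(x) = x: δ^5 = 89400/113944 = 0.78460.
Hence δ = (0.78460)^(1/5) = 0.95264.

δ ≈ 0.953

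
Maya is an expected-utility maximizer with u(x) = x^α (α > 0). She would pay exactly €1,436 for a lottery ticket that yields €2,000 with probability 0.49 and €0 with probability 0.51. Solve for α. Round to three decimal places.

The lottery's expected utility is 0.49·u(2000) + 0.51·u(0) = 0.49·2000^α (since u(0) = 0 for α > 0).
Indifference: 1436^α = 0.49·2000^α, so (1436/2000)^α = 0.49.
Take logs: α = ln 0.49 / ln(1436/2000) ≈ 2.15328.

α ≈ 2.153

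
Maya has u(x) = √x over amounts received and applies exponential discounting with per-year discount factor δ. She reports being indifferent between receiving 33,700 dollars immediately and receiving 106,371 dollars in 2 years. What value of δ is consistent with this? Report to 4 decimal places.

The payoff in 2 years is discounted by δ^2, so u(33700) = δ^2·u(106371) and δ^2 = u(33700)/u(106371).
Since u(x) = √x, δ^2 = √(33700/106371) = 0.56286.
Taking the square root: δ = 0.56286^(1/2) ≈ 0.7502.

δ ≈ 0.7502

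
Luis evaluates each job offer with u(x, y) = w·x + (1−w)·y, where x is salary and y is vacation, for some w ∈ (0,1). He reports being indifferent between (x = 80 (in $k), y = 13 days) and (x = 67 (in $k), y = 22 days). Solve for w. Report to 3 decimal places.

Equating utilities: w·80 + (1−w)·13 = w·67 + (1−w)·22.
Collecting terms: w·13 = (1−w)·9.
Hence w = 9/(13+9) = 9/22 = 0.409.

w = 0.409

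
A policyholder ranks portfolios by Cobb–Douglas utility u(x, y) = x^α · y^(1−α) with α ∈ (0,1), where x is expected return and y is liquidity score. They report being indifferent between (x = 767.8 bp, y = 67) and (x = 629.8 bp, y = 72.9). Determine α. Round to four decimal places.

Set the two utilities equal: 767.8^α·67^(1−α) = 629.8^α·72.9^(1−α).
Rearrange to (767.8/629.8)^α = (72.9/67)^(1−α) and take logs: α·0.1981270 = (1−α)·0.0843960.
Thus α·(0.2825230) = 0.0843960, so α = 0.0843960/0.2825230 ≈ 0.2987.

α ≈ 0.2987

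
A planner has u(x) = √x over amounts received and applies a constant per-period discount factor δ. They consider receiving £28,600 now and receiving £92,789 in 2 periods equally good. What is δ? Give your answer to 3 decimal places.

Equating discounted utilities: u(28600) = δ^2·u(92789) ⇒ δ^2 = u(28600)/u(92789).
With u(x) = √x: δ^2 = √28600/√92789 = √(28600/92789) = 0.55518.
Taking the square root: δ = 0.55518^(1/2) ≈ 0.745.

δ ≈ 0.745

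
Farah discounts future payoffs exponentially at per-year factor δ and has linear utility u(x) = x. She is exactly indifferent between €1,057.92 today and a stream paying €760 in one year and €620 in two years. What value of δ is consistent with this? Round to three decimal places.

Equating present values: 1057.92 = 760δ + 620δ².
That is, 620δ² + 760δ − 1057.92 = 0, a quadratic in δ.
δ = (−760 + √(760² + 4·620·1057.92)) / (2·620) = (−760 + √3201241.60) / 1240 ≈ 0.830.

δ ≈ 0.830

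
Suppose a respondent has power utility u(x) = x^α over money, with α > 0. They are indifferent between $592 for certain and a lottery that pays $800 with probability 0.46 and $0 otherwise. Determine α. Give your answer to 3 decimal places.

EU(lottery) = 0.46·800^α + 0.54·0 = 0.46·800^α.
Indifference: 592^α = 0.46·800^α, so (592/800)^α = 0.46.
Take logs: α = ln 0.46 / ln(592/800) ≈ 2.57893.

α ≈ 2.579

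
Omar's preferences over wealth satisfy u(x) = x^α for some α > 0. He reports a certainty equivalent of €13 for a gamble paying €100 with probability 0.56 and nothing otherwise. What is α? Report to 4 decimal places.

EU(lottery) = 0.56·100^α + 0.44·0 = 0.56·100^α.
Equating: 13^α = 0.56·100^α, i.e. 0.1300^α = 0.56.
α = ln(0.56) / ln(13/100) = -0.5798185/-2.0402208 ≈ 0.2842.

α ≈ 0.2842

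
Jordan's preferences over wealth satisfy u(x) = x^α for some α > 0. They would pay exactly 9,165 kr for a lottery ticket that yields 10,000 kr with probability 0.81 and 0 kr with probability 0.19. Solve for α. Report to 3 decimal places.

Since u(0) = 0, the lottery's EU is 0.81·10000^α.
Indifference: 9165^α = 0.81·10000^α, so (9165/10000)^α = 0.81.
Taking logs: α·ln(9165/10000) = ln(0.81), so α = -0.210721 / -0.087193 ≈ 2.417.

α ≈ 2.417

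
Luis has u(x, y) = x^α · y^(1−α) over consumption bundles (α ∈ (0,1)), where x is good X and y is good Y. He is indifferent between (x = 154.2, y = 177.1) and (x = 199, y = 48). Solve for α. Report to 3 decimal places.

Indifference: 154.2^α · 177.1^(1−α) = 199^α · 48^(1−α).
Taking logs: α·ln 154.2 + (1−α)·ln 177.1 = α·ln 199 + (1−α)·ln 48, i.e. α·-0.255054 = (1−α)·-1.305514.
Thus α·(-1.560568) = -1.305514, so α = -1.305514/-1.560568 ≈ 0.837.

α ≈ 0.837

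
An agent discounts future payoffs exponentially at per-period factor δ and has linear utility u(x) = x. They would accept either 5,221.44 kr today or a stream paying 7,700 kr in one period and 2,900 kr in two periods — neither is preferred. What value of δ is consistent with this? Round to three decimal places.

Present value of the stream is 7700·δ + 2900·δ². Indifference gives 7700δ + 2900δ² = 5221.44.
So 2900δ² + 7700δ − 5221.44 = 0.
By the quadratic formula (taking the positive root), δ = (−7700 + √119858704.00) / 5800 ≈ 0.560.

δ ≈ 0.560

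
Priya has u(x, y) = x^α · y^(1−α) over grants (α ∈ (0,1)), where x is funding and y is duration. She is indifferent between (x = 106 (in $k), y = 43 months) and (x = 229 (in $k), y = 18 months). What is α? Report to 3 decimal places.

α ≈ 0.531

Set the two utilities equal: 106^α·43^(1−α) = 229^α·18^(1−α).
(106/229)^α = (18/43)^(1−α); take logs: α·ln(106/229) = (1−α)·ln(18/43), i.e. α·-0.770283 = (1−α)·-0.870828.
So α/(1−α) = (-0.870828)/(-0.770283) = 1.130530, and α = 1.130530/2.130530 ≈ 0.531.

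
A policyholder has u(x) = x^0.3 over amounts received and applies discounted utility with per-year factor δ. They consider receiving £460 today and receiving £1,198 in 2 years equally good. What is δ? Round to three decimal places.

The payoff in 2 years is discounted by δ^2, so u(460) = δ^2·u(1198) and δ^2 = u(460)/u(1198).
Since u(x) = x^0.3, δ^2 = (460/1198)^0.3 = 0.38397^0.3 = 0.75040.
Taking the square root: δ = 0.75040^(1/2) ≈ 0.866.

δ ≈ 0.866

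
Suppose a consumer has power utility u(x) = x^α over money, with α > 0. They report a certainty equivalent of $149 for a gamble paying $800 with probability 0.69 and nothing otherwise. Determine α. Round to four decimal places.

α ≈ 0.2208

The lottery's expected utility is 0.69·u(800) + 0.31·u(0) = 0.69·800^α (since u(0) = 0 for α > 0).
Equating: 149^α = 0.69·800^α, i.e. 0.1862^α = 0.69.
Taking logs: α·ln(149/800) = ln(0.69), so α = -0.3710637 / -1.6806654 ≈ 0.2208.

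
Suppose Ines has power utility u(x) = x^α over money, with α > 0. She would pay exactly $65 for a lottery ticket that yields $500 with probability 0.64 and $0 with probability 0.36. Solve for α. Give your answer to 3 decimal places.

α ≈ 0.219

EU(lottery) = 0.64·500^α + 0.36·0 = 0.64·500^α.
Equating: 65^α = 0.64·500^α, i.e. 0.1300^α = 0.64.
Take logs: α = ln 0.64 / ln(65/500) ≈ 0.21874.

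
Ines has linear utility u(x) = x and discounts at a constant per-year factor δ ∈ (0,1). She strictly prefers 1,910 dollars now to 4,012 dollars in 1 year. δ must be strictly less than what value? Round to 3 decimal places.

δ < 0.476

Comparing present values: 1910 > δ·4012.
Dividing through by 4012 gives δ < 0.47607.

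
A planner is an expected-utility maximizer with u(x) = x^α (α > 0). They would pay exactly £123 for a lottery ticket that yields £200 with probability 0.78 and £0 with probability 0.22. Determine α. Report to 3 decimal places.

α ≈ 0.511

EU(lottery) = 0.78·200^α + 0.22·0 = 0.78·200^α.
Setting u(123) equal to that: 123^α = 0.78·200^α ⇒ (123/200)^α = 0.78.
α = ln(0.78) / ln(123/200) = -0.248461/-0.486133 ≈ 0.511.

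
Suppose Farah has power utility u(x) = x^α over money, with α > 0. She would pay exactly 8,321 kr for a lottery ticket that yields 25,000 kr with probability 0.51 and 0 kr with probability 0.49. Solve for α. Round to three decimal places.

The lottery's expected utility is 0.51·u(25000) + 0.49·u(0) = 0.51·25000^α (since u(0) = 0 for α > 0).
Setting u(8321) equal to that: 8321^α = 0.51·25000^α ⇒ (8321/25000)^α = 0.51.
α = ln(0.51) / ln(8321/25000) = -0.673345/-1.100093 ≈ 0.612.

α ≈ 0.612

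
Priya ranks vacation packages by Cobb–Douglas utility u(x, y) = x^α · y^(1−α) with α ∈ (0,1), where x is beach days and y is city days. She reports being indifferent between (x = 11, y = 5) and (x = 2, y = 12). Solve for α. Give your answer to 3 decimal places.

Set the two utilities equal: 11^α·5^(1−α) = 2^α·12^(1−α).
(11/2)^α = (12/5)^(1−α); take logs: α·ln(11/2) = (1−α)·ln(12/5), i.e. α·1.704748 = (1−α)·0.875469.
With A = 1.704748 and B = 0.875469: α·A = (1−α)·B, so α = B/(A+B) = 0.875469/2.580217 ≈ 0.339.

α ≈ 0.339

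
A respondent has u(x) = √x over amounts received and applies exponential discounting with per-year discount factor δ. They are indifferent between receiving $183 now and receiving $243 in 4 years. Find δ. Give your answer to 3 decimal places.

Equating discounted utilities: u(183) = δ^4·u(243) ⇒ δ^4 = u(183)/u(243).
With u(x) = √x: δ^4 = √183/√243 = √(183/243) = 0.86781.
So δ = 0.86781^(1/4) ≈ 0.965.

δ ≈ 0.965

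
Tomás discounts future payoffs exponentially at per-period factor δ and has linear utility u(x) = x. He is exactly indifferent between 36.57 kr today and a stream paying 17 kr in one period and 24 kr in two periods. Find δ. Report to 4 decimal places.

Present value of the stream is 17·δ + 24·δ². Indifference gives 17δ + 24δ² = 36.57.
So 24δ² + 17δ − 36.57 = 0.
The positive root is δ = [−17 + √(17² + 4·24·36.57)] / (2·24) = (−17 + 61.642)/48 ≈ 0.9300.

δ ≈ 0.9300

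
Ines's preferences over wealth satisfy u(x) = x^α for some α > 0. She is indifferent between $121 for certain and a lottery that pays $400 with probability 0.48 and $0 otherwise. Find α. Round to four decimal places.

α ≈ 0.6139

EU(lottery) = 0.48·400^α + 0.52·0 = 0.48·400^α.
Setting u(121) equal to that: 121^α = 0.48·400^α ⇒ (121/400)^α = 0.48.
Take logs: α = ln 0.48 / ln(121/400) ≈ 0.613854.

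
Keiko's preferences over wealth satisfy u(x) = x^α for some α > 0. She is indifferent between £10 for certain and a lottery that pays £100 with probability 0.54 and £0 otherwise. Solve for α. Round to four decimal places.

Since u(0) = 0, the lottery's EU is 0.54·100^α.
Equating: 10^α = 0.54·100^α, i.e. 0.1000^α = 0.54.
α = ln(0.54) / ln(10/100) = -0.6161861/-2.3025851 ≈ 0.2676.

α ≈ 0.2676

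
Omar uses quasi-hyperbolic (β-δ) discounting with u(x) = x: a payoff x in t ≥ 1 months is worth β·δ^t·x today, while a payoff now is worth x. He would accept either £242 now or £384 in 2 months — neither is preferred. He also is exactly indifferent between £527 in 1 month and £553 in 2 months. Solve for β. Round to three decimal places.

β ≈ 0.694

Both payoffs in the second observation are in the future, so β drops out: δ^1·527 = δ^2·553 ⇒ δ = 527/553 = 0.95298.
The first indifference: 242 = β·δ^2·384, so β = 242/(δ^2·384) = 242/(0.90818·384) ≈ 0.694.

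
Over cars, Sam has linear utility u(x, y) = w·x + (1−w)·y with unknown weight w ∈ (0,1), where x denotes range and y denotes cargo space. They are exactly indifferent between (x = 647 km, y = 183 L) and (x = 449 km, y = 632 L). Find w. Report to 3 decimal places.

w = 0.694

Equating utilities: w·647 + (1−w)·183 = w·449 + (1−w)·632.
Rearranging, 198·w − 449·(1−w) = 0.
The marginal rate of substitution is 449/198, so w = 449/(198+449) = 0.694.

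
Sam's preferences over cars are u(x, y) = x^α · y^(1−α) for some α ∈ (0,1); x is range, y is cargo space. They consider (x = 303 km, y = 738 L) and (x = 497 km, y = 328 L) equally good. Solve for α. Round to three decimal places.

α ≈ 0.621

The Cobb–Douglas utilities coincide, so 303^α·738^(1−α) = 497^α·328^(1−α).
Taking logs: α·ln 303 + (1−α)·ln 738 = α·ln 497 + (1−α)·ln 328, i.e. α·-0.494857 = (1−α)·-0.810930.
Thus α·(-1.305787) = -0.810930, so α = -0.810930/-1.305787 ≈ 0.621.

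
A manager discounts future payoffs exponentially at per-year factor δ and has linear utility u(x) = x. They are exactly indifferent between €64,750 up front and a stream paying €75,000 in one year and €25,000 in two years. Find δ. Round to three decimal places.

The stream is worth 75000δ + 25000δ² today, so 75000δ + 25000δ² = 64750.
Rearranged: 25000δ² + 75000δ − 64750 = 0.
δ = (−75000 + √(75000² + 4·25000·64750)) / (2·25000) = (−75000 + √12100000000.00) / 50000 ≈ 0.700.

δ ≈ 0.700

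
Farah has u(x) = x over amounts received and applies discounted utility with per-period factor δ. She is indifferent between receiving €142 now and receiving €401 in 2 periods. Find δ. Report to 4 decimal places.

δ ≈ 0.5951

Equating discounted utilities: u(142) = δ^2·u(401) ⇒ δ^2 = u(142)/u(401).
With u(x) = x: δ^2 = 142/401 = 0.35411.
So δ = 0.35411^(1/2) ≈ 0.5951.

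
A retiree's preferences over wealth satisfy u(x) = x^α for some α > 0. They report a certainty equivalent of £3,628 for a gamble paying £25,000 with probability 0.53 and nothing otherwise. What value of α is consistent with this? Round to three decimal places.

Since u(0) = 0, the lottery's EU is 0.53·25000^α.
Equating: 3628^α = 0.53·25000^α, i.e. 0.1451^α = 0.53.
Taking logs: α·ln(3628/25000) = ln(0.53), so α = -0.634878 / -1.930194 ≈ 0.329.

α ≈ 0.329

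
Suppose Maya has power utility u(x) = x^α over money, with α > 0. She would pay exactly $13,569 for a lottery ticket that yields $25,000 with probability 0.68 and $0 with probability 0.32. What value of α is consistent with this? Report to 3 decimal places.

EU(lottery) = 0.68·25000^α + 0.32·0 = 0.68·25000^α.
Setting u(13569) equal to that: 13569^α = 0.68·25000^α ⇒ (13569/25000)^α = 0.68.
Take logs: α = ln 0.68 / ln(13569/25000) ≈ 0.63111.

α ≈ 0.631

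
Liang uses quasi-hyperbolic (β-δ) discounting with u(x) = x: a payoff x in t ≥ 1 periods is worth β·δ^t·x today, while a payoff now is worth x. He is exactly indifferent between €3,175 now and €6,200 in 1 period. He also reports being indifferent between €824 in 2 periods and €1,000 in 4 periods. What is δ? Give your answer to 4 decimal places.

δ ≈ 0.9077

From the later pair, β·δ^2·824 = β·δ^4·1000; dividing through, δ^2 = 824/1000 = 0.82400, so δ = 0.90774.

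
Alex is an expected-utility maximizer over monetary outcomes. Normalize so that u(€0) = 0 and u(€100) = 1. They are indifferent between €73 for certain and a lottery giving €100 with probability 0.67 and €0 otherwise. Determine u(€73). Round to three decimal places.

0.670

u(€73) equals the lottery's expected utility: 0.67·1 + 0.33·0 = 0.67.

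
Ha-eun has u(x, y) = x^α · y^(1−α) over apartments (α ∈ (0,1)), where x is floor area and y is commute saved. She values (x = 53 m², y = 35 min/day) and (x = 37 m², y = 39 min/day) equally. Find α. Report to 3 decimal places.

α ≈ 0.231

Set the two utilities equal: 53^α·35^(1−α) = 37^α·39^(1−α).
(53/37)^α = (39/35)^(1−α); take logs: α·ln(53/37) = (1−α)·ln(39/35), i.e. α·0.359374 = (1−α)·0.108214.
Thus α·(0.467588) = 0.108214, so α = 0.108214/0.467588 ≈ 0.231.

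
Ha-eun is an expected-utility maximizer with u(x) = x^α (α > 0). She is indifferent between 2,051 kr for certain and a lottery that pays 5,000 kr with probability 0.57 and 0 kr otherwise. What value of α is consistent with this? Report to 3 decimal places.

EU(lottery) = 0.57·5000^α + 0.43·0 = 0.57·5000^α.
Equating: 2051^α = 0.57·5000^α, i.e. 0.4102^α = 0.57.
α = ln(0.57) / ln(2051/5000) = -0.562119/-0.891110 ≈ 0.631.

α ≈ 0.631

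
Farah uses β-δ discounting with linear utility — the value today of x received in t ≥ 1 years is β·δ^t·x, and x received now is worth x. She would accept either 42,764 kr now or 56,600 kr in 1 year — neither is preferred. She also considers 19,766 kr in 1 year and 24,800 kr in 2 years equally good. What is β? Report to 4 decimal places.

The second indifference involves only future payoffs, so β cancels: β·δ^1·19766 = β·δ^2·24800, giving δ = 19766/24800 = 0.79702.
The first indifference: 42764 = β·δ·56600, so β = 42764/(δ·56600) = 42764/(0.79702·56600) ≈ 0.9480.

β ≈ 0.9480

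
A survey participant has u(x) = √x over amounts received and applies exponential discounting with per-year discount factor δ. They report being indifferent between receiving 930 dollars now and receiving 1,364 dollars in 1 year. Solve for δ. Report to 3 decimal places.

δ ≈ 0.826

Indifference means u(930) = δ · u(1364), so δ = u(930)/u(1364).
Since u(x) = √x, δ = √(930/1364) = 0.82572.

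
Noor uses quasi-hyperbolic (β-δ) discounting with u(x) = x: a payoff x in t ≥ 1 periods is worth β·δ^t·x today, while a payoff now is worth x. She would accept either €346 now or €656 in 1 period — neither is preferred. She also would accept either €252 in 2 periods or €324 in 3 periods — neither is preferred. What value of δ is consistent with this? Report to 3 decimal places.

δ ≈ 0.778

Both payoffs in the second observation are in the future, so β drops out: δ^2·252 = δ^3·324 ⇒ δ = 252/324 = 0.77778.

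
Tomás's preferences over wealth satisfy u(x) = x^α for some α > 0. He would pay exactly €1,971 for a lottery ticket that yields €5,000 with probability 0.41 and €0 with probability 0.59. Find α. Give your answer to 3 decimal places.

α ≈ 0.958

Since u(0) = 0, the lottery's EU is 0.41·5000^α.
Indifference: 1971^α = 0.41·5000^α, so (1971/5000)^α = 0.41.
α = ln(0.41) / ln(1971/5000) = -0.891598/-0.930897 ≈ 0.958.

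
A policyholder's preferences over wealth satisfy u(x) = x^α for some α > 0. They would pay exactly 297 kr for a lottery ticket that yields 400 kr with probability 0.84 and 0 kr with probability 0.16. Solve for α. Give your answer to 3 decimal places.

α ≈ 0.586

The lottery's expected utility is 0.84·u(400) + 0.16·u(0) = 0.84·400^α (since u(0) = 0 for α > 0).
Setting u(297) equal to that: 297^α = 0.84·400^α ⇒ (297/400)^α = 0.84.
Take logs: α = ln 0.84 / ln(297/400) ≈ 0.58560.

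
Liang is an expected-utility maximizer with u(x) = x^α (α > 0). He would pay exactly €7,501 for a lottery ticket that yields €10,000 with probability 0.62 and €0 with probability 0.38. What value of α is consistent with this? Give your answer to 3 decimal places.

α ≈ 1.662

Since u(0) = 0, the lottery's EU is 0.62·10000^α.
Setting u(7501) equal to that: 7501^α = 0.62·10000^α ⇒ (7501/10000)^α = 0.62.
Take logs: α = ln 0.62 / ln(7501/10000) ≈ 1.66245.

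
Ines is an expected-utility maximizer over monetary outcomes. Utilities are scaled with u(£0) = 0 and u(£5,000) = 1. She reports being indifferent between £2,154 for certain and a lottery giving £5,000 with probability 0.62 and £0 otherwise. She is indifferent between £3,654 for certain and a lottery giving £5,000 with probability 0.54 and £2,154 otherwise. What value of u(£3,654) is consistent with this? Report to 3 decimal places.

0.825

The first gamble pins u(£2,154): it must equal 0.62·1 + 0.38·0 = 0.62.
Then u(£3,654) = 0.54·u(£5,000) + 0.46·u(£2,154) = 0.54·1.00 + 0.46·0.62 = 0.8252.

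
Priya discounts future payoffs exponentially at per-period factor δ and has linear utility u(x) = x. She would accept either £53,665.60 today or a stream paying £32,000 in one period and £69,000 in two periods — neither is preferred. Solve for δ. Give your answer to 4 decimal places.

Present value of the stream is 32000·δ + 69000·δ². Indifference gives 32000δ + 69000δ² = 53665.60.
That is, 69000δ² + 32000δ − 53665.60 = 0, a quadratic in δ.
By the quadratic formula (taking the positive root), δ = (−32000 + √15835705600.00) / 138000 ≈ 0.6800.

δ ≈ 0.6800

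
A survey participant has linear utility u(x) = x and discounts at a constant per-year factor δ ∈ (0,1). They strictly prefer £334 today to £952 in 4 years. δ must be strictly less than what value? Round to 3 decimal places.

Under u(x) = x this choice says 334 > δ^4·952.
Hence δ^4 < 334/952 = 0.35084, and x ↦ x^(1/4) is increasing on (0,∞).
δ < (334/952)^(1/4) ≈ 0.770.

δ < 0.770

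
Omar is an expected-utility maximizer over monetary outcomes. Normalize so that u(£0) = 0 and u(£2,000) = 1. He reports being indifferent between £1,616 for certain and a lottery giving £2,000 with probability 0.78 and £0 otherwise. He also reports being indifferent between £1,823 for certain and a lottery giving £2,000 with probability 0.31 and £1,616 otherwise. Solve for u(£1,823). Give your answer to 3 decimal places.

From the first indifference, u(£1,616) = 0.78·u(£2,000) + 0.22·u(£0) = 0.78·1 + 0.22·0 = 0.78.
Chaining: u(£1,823) = 0.31·1.00 + 0.69·0.78 = 0.8482.

0.848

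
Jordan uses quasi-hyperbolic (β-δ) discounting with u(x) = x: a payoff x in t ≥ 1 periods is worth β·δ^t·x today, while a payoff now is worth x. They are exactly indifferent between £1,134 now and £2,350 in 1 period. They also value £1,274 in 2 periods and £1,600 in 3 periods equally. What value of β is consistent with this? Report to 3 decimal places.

From the later pair, β·δ^2·1274 = β·δ^3·1600; dividing through, δ = 1274/1600 = 0.79625.
The first indifference: 1134 = β·δ·2350, so β = 1134/(δ·2350) = 1134/(0.79625·2350) ≈ 0.606.

β ≈ 0.606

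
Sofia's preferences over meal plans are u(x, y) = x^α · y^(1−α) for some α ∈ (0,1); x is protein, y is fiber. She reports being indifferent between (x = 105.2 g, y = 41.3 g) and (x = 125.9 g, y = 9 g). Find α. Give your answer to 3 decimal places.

α ≈ 0.895

The Cobb–Douglas utilities coincide, so 105.2^α·41.3^(1−α) = 125.9^α·9^(1−α).
(105.2/125.9)^α = (9/41.3)^(1−α); take logs: α·ln(105.2/125.9) = (1−α)·ln(9/41.3), i.e. α·-0.179625 = (1−α)·-1.523638.
Thus α·(-1.703263) = -1.523638, so α = -1.523638/-1.703263 ≈ 0.895.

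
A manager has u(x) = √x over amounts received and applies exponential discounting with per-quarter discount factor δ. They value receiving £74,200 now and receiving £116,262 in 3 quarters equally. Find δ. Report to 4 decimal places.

δ ≈ 0.9279

Indifference means u(74200) = δ^3 · u(116262), so δ^3 = u(74200)/u(116262).
Since u(x) = √x, δ^3 = √(74200/116262) = 0.79888.
Taking the cube root: δ = 0.79888^(1/3) ≈ 0.9279.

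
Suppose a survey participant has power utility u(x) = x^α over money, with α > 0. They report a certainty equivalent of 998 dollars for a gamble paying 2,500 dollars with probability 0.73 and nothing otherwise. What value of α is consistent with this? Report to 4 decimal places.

α ≈ 0.3427

The lottery's expected utility is 0.73·u(2500) + 0.27·u(0) = 0.73·2500^α (since u(0) = 0 for α > 0).
Equating: 998^α = 0.73·2500^α, i.e. 0.3992^α = 0.73.
Taking logs: α·ln(998/2500) = ln(0.73), so α = -0.3147107 / -0.9182927 ≈ 0.3427.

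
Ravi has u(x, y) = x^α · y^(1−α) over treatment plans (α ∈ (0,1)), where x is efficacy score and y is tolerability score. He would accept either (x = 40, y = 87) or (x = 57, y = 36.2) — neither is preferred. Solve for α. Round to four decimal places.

α ≈ 0.7123

Indifference: 40^α · 87^(1−α) = 57^α · 36.2^(1−α).
(40/57)^α = (36.2/87)^(1−α); take logs: α·ln(40/57) = (1−α)·ln(36.2/87), i.e. α·-0.3541718 = (1−α)·-0.8768490.
With A = -0.3541718 and B = -0.8768490: α·A = (1−α)·B, so α = B/(A+B) = -0.8768490/-1.2310208 ≈ 0.7123.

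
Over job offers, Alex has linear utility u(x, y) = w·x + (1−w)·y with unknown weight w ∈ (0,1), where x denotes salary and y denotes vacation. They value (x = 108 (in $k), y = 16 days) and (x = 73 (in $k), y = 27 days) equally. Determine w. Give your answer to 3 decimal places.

Indifference: w·108 + (1−w)·16 = w·73 + (1−w)·27.
w·(108−73) = (1−w)·(27−16), i.e. w·35 = (1−w)·11.
Hence w = 11/(35+11) = 11/46 = 0.239.

w = 0.239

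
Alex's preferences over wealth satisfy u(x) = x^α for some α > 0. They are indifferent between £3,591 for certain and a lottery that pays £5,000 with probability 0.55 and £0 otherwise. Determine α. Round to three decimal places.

The lottery's expected utility is 0.55·u(5000) + 0.45·u(0) = 0.55·5000^α (since u(0) = 0 for α > 0).
Equating: 3591^α = 0.55·5000^α, i.e. 0.7182^α = 0.55.
Take logs: α = ln 0.55 / ln(3591/5000) ≈ 1.80611.

α ≈ 1.806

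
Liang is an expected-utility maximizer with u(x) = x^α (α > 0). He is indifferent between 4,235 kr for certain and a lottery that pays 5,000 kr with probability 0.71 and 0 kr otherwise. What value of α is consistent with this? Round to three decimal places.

α ≈ 2.063

Since u(0) = 0, the lottery's EU is 0.71·5000^α.
Setting u(4235) equal to that: 4235^α = 0.71·5000^α ⇒ (4235/5000)^α = 0.71.
Taking logs: α·ln(4235/5000) = ln(0.71), so α = -0.342490 / -0.166055 ≈ 2.063.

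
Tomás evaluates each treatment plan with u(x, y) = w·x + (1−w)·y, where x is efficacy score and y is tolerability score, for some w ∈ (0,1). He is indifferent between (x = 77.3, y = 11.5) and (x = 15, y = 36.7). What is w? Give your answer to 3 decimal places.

w = 0.288

Equating utilities: w·77.3 + (1−w)·11.5 = w·15 + (1−w)·36.7.
Collecting terms: w·62.3 = (1−w)·25.2.
Hence w = 25.2/(62.3+25.2) = 25.2/87.5 = 0.288.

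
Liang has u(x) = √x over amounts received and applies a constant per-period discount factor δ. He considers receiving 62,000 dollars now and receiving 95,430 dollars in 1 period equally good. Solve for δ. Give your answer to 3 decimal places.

Indifference means u(62000) = δ · u(95430), so δ = u(62000)/u(95430).
Since u(x) = √x, δ = √(62000/95430) = 0.80603.

δ ≈ 0.806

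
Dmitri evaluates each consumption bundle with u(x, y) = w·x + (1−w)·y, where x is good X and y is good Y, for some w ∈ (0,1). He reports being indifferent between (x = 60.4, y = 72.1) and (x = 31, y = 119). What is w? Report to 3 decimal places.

w = 0.615

Indifference: w·60.4 + (1−w)·72.1 = w·31 + (1−w)·119.
w·(60.4−31) = (1−w)·(119−72.1), i.e. w·29.4 = (1−w)·46.9.
The marginal rate of substitution is 46.9/29.4, so w = 46.9/(29.4+46.9) = 0.615.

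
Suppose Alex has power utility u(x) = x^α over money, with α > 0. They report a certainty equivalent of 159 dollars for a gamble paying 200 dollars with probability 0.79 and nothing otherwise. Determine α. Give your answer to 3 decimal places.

Since u(0) = 0, the lottery's EU is 0.79·200^α.
Equating: 159^α = 0.79·200^α, i.e. 0.7950^α = 0.79.
Taking logs: α·ln(159/200) = ln(0.79), so α = -0.235722 / -0.229413 ≈ 1.028.

α ≈ 1.028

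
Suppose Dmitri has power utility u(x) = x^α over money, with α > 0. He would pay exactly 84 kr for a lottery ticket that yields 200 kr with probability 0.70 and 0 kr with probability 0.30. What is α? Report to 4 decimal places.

α ≈ 0.4112

EU(lottery) = 0.70·200^α + 0.30·0 = 0.70·200^α.
Indifference: 84^α = 0.70·200^α, so (84/200)^α = 0.70.
α = ln(0.70) / ln(84/200) = -0.3566749/-0.8675006 ≈ 0.4112.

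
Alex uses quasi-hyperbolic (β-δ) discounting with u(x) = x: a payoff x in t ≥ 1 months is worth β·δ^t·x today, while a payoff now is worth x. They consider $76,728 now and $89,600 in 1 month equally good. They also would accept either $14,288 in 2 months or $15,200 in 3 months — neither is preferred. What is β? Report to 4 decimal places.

The second indifference involves only future payoffs, so β cancels: β·δ^2·14288 = β·δ^3·15200, giving δ = 14288/15200 = 0.94000.
The first indifference: 76728 = β·δ·89600, so β = 76728/(δ·89600) = 76728/(0.94000·89600) ≈ 0.9110.

β ≈ 0.9110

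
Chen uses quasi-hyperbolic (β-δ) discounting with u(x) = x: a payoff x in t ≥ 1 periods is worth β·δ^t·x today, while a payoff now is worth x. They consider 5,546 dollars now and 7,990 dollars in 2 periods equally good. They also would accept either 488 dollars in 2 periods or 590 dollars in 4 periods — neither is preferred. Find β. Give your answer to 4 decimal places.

β ≈ 0.8392

The second indifference involves only future payoffs, so β cancels: β·δ^2·488 = β·δ^4·590, giving δ^2 = 488/590 = 0.82712, so δ = 0.90946.
Substituting δ into 5546 = β·δ^2·7990: β = 5546/(6608.678) ≈ 0.8392.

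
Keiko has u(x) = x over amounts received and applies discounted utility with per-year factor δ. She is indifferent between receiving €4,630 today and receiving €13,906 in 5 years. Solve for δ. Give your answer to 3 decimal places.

Equating discounted utilities: u(4630) = δ^5·u(13906) ⇒ δ^5 = u(4630)/u(13906).
With u(x) = x: δ^5 = 4630/13906 = 0.33295.
Hence δ = (0.33295)^(1/5) = 0.80256.

δ ≈ 0.803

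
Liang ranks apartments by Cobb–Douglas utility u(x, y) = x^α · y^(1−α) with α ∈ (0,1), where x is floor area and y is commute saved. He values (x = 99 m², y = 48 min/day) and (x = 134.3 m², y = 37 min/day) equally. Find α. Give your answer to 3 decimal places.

Indifference: 99^α · 48^(1−α) = 134.3^α · 37^(1−α).
Taking logs: α·ln 99 + (1−α)·ln 48 = α·ln 134.3 + (1−α)·ln 37, i.e. α·-0.304956 = (1−α)·-0.260283.
Thus α·(-0.565239) = -0.260283, so α = -0.260283/-0.565239 ≈ 0.460.

α ≈ 0.460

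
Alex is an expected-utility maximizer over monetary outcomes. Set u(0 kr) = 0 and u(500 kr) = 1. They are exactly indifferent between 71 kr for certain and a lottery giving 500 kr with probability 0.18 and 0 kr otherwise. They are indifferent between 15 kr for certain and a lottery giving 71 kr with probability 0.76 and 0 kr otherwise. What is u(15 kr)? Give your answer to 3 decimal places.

The first gamble pins u(71 kr): it must equal 0.18·1 + 0.82·0 = 0.18.
Chaining: u(15 kr) = 0.76·0.18 + 0.24·0.00 = 0.1368.

0.137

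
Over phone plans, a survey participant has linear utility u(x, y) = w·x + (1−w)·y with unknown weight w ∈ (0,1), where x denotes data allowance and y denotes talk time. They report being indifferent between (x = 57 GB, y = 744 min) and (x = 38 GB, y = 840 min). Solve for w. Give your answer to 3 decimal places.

w = 0.835

u(57,744) = u(38,840) means w·57 + (1−w)·744 = w·38 + (1−w)·840.
w·(57−38) = (1−w)·(840−744), i.e. w·19 = (1−w)·96.
The marginal rate of substitution is 96/19, so w = 96/(19+96) = 0.835.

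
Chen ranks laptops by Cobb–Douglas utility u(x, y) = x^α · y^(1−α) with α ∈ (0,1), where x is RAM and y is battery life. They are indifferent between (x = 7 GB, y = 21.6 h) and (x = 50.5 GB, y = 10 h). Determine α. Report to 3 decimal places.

α ≈ 0.280

The Cobb–Douglas utilities coincide, so 7^α·21.6^(1−α) = 50.5^α·10^(1−α).
Rearrange to (7/50.5)^α = (10/21.6)^(1−α) and take logs: α·-1.976063 = (1−α)·-0.770108.
So α/(1−α) = (-0.770108)/(-1.976063) = 0.389718, and α = 0.389718/1.389718 ≈ 0.280.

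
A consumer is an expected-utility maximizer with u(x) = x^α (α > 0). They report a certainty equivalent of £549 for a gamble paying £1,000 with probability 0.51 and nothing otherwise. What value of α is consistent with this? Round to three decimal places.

The lottery's expected utility is 0.51·u(1000) + 0.49·u(0) = 0.51·1000^α (since u(0) = 0 for α > 0).
Indifference: 549^α = 0.51·1000^α, so (549/1000)^α = 0.51.
Taking logs: α·ln(549/1000) = ln(0.51), so α = -0.673345 / -0.599657 ≈ 1.123.

α ≈ 1.123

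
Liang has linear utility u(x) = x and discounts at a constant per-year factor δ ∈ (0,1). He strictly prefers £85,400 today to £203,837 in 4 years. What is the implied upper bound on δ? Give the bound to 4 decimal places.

δ < 0.8045

Comparing present values: 85400 > δ^4·203837.
Dividing by 203837: δ^4 < 0.41896. Both sides are positive, so the 4th root keeps the direction.
δ < (85400/203837)^(1/4) ≈ 0.8045.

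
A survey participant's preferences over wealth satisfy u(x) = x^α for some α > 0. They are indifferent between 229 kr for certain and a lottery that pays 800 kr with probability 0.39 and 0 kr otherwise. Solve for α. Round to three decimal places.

The lottery's expected utility is 0.39·u(800) + 0.61·u(0) = 0.39·800^α (since u(0) = 0 for α > 0).
Indifference: 229^α = 0.39·800^α, so (229/800)^α = 0.39.
Take logs: α = ln 0.39 / ln(229/800) ≈ 0.75275.

α ≈ 0.753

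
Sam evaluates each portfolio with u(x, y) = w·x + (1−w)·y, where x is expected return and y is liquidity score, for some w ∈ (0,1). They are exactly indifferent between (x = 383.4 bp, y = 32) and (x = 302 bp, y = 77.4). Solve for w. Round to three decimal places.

u(383.4,32) = u(302,77.4) means w·383.4 + (1−w)·32 = w·302 + (1−w)·77.4.
Collecting terms: w·81.4 = (1−w)·45.4.
Hence w = 45.4/(81.4+45.4) = 45.4/126.8 = 0.358.

w = 0.358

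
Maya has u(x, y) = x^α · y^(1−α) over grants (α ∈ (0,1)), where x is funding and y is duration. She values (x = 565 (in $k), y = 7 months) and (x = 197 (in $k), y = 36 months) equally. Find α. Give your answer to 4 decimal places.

α ≈ 0.6085

Indifference: 565^α · 7^(1−α) = 197^α · 36^(1−α).
Taking logs: α·ln 565 + (1−α)·ln 7 = α·ln 197 + (1−α)·ln 36, i.e. α·1.0536220 = (1−α)·1.6376088.
With A = 1.0536220 and B = 1.6376088: α·A = (1−α)·B, so α = B/(A+B) = 1.6376088/2.6912308 ≈ 0.6085.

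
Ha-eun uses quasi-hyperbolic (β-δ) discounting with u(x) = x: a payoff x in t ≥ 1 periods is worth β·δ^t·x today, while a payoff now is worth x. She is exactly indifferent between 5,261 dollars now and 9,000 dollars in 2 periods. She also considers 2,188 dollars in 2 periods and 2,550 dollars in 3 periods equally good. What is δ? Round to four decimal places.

Both payoffs in the second observation are in the future, so β drops out: δ^2·2188 = δ^3·2550 ⇒ δ = 2188/2550 = 0.85804.

δ ≈ 0.8580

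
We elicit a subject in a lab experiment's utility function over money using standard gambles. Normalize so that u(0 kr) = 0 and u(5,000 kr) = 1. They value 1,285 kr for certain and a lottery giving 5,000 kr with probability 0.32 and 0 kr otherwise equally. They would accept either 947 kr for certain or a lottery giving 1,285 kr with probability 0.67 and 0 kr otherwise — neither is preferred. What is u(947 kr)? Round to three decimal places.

From the first indifference, u(1,285 kr) = 0.32·u(5,000 kr) + 0.68·u(0 kr) = 0.32·1 + 0.68·0 = 0.32.
The second indifference gives u(947 kr) = 0.67·u(1,285 kr) + 0.33·u(0 kr) = 0.67·0.32 + 0.33·0.00 = 0.2144.

0.214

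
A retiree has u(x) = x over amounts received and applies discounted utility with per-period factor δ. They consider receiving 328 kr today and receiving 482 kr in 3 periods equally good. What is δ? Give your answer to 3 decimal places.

δ ≈ 0.880

Indifference means u(328) = δ^3 · u(482), so δ^3 = u(328)/u(482).
With u(x) = x: δ^3 = 328/482 = 0.68050.
So δ = 0.68050^(1/3) ≈ 0.880.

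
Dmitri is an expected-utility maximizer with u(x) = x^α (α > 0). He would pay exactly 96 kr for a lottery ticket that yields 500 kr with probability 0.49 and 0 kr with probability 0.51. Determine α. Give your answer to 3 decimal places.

α ≈ 0.432

EU(lottery) = 0.49·500^α + 0.51·0 = 0.49·500^α.
Equating: 96^α = 0.49·500^α, i.e. 0.1920^α = 0.49.
Taking logs: α·ln(96/500) = ln(0.49), so α = -0.713350 / -1.650260 ≈ 0.432.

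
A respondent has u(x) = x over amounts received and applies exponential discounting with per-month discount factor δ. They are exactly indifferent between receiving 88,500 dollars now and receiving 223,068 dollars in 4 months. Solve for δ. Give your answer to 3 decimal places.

Equating discounted utilities: u(88500) = δ^4·u(223068) ⇒ δ^4 = u(88500)/u(223068).
With u(x) = x: δ^4 = 88500/223068 = 0.39674.
Hence δ = (0.39674)^(1/4) = 0.79365.

δ ≈ 0.794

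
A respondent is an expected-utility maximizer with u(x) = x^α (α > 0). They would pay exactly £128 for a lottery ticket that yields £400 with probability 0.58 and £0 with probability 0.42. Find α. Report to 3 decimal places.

α ≈ 0.478

The lottery's expected utility is 0.58·u(400) + 0.42·u(0) = 0.58·400^α (since u(0) = 0 for α > 0).
Indifference: 128^α = 0.58·400^α, so (128/400)^α = 0.58.
α = ln(0.58) / ln(128/400) = -0.544727/-1.139434 ≈ 0.478.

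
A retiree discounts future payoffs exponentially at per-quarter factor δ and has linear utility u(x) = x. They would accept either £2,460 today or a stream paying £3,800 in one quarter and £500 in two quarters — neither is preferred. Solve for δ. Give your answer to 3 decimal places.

Equating present values: 2460 = 3800δ + 500δ².
Rearranged: 500δ² + 3800δ − 2460 = 0.
The positive root is δ = [−3800 + √(3800² + 4·500·2460)] / (2·500) = (−3800 + 4400.000)/1000 ≈ 0.600.

δ ≈ 0.600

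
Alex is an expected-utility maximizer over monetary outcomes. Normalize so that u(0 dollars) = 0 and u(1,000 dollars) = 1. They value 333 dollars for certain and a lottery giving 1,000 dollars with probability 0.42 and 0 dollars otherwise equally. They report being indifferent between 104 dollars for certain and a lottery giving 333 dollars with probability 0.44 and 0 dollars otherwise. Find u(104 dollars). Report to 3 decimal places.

0.185

From the first indifference, u(333 dollars) = 0.42·u(1,000 dollars) + 0.58·u(0 dollars) = 0.42·1 + 0.58·0 = 0.42.
The second indifference gives u(104 dollars) = 0.44·u(333 dollars) + 0.56·u(0 dollars) = 0.44·0.42 + 0.56·0.00 = 0.1848.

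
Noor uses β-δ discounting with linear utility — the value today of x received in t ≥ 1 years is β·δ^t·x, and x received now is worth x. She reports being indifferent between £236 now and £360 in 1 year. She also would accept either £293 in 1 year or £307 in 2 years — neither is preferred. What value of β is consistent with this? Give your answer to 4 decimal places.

Both payoffs in the second observation are in the future, so β drops out: δ^1·293 = δ^2·307 ⇒ δ = 293/307 = 0.95440.
Now use the now-vs-future pair: 236 = β·δ·360 gives β = 236/(0.95440·360) ≈ 0.6869.

β ≈ 0.6869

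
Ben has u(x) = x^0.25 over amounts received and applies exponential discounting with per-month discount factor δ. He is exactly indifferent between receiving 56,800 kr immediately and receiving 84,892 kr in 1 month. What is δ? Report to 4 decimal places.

δ ≈ 0.9044

Indifference means u(56800) = δ · u(84892), so δ = u(56800)/u(84892).
With u(x) = x^0.25: δ = 56800^0.25/84892^0.25 = (56800/84892)^0.25 = 0.90442.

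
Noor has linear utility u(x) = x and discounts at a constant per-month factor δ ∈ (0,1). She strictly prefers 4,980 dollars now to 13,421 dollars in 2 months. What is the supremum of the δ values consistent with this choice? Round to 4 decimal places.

Under u(x) = x this choice says 4980 > δ^2·13421.
Hence δ^2 < 4980/13421 = 0.37106, and x ↦ x^(1/2) is increasing on (0,∞).
δ < 0.37106^(1/2) = 0.6091.

δ < 0.6091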